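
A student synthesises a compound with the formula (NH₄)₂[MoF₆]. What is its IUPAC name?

ammonium hexafluoromolybdate(IV)

The 2 ammonium counter-ions carry a total charge of +2, so each complex ion is 2−.
Ligand charges: 6×fluoro (-1 each); total -6. So Mo + (-6) = 2−, giving Mo = +4.
The complex ion is anionic, so molybdenum takes the -ate form molybdate(IV).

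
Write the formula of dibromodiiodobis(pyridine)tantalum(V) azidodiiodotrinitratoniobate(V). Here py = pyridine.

[TaBr2I2(py)2][NbI2(N3)(NO3)3]

Cation [Ta…]: ligand charges -4, Ta(V) ⇒ ion charge 1+.
Anion [Nb…]: ligand charges -6, Nb(V) ⇒ ion charge 1−.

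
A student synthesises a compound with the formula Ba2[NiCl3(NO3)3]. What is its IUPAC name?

The 2 barium counter-ions carry a total charge of +4, so each complex ion is 4−.
Ligand charges: 3×nitrato (-1 each), 3×chloro (-1 each); total -6. So Ni + (-6) = 4−, giving Ni = +2.
The complex ion is anionic, so nickel takes the -ate form nickelate(II).

barium trichlorotrinitratonickelate(II)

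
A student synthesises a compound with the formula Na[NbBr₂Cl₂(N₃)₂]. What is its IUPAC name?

The 1 sodium counter-ion carries a total charge of +1, so each complex ion is 1−.
Ligand charges: 2×bromo (-1 each), 2×chloro (-1 each), 2×azido (-1 each); total -6. So Nb + (-6) = 1−, giving Nb = +5.
The complex ion is anionic, so niobium takes the -ate form niobate(V).

sodium diazidodibromodichloroniobate(V)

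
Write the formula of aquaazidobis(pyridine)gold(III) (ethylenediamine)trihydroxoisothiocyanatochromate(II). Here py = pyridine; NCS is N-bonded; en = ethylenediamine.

[Au(H2O)(N3)(py)2][Cr(en)(NCS)(OH)3]

Cation [Au…]: ligand charges -1, Au(III) ⇒ ion charge 2+.
Anion [Cr…]: ligand charges -4, Cr(II) ⇒ ion charge 2−.
One 2+ cation balances one 2− anion.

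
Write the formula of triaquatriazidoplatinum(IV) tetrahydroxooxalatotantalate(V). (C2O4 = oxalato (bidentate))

Cation [Pt…]: ligand charges -3, Pt(IV) ⇒ ion charge 1+.
Anion [Ta…]: ligand charges -6, Ta(V) ⇒ ion charge 1−.
One 1+ cation balances one 1− anion.

[Pt(H2O)3(N3)3][Ta(C2O4)(OH)4]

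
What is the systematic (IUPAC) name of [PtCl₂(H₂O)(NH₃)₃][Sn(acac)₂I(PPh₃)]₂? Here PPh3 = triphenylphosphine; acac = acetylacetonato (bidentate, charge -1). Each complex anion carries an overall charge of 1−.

The complex anion is given as 1−; its ligand charges sum to -3, so Sn = +2.
With 2 anions per cation, the cation must be 2×1 = 2+.
Cation: ligand charges sum to -2; for the ion to be 2+, Pt = +4.

triammineaquadichloroplatinum(IV) bis(acetylacetonato)iodo(triphenylphosphine)stannate(II)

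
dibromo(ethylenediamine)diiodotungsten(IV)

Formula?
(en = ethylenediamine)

Ligands: 2 bromo (Br, -1), 1 ethylenediamine (en, neutral), 2 iodo (I, -1). Ligand charge sum = -4.
With W in oxidation state +4, the complex ion is [W...].

[WBr2(en)I2]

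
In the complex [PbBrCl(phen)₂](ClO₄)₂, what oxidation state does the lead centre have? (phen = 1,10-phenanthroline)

+4

2 perchlorate outside the brackets (-1 each) → the complex ion is 2+.
Ligand charges: 1×Br = -1; 1×Cl = -1; 2×phen neutral; sum -2.
Pb + (-2) = 2+ ⇒ Pb is +4.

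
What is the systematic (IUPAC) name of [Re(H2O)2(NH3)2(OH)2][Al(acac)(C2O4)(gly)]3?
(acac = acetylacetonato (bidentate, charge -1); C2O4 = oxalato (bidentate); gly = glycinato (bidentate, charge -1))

Both ions are complex: the cation is named first with the plain metal name, the anion second with the -ate form; each ion's ligands are alphabetised independently.
Aluminium is always +3 in its complexes; the anion's ligand charges sum to -4, so the complex anion is 1−.
With 3 anions per cation, the cation must be 3×1 = 3+.
Cation: ligand charges sum to -2; for the ion to be 3+, Re = +5.

diamminediaquadihydroxorhenium(V) (acetylacetonato)(glycinato)oxalatoaluminate(III)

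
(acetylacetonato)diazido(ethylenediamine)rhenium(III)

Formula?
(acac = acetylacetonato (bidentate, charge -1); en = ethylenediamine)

Ligands: 1 acetylacetonato (acac, -1), 1 ethylenediamine (en, neutral), 2 azido (N3, -1). Ligand charge sum = -3.
With Re in oxidation state +3, the complex ion is [Re...].

[Re(acac)(en)(N3)2]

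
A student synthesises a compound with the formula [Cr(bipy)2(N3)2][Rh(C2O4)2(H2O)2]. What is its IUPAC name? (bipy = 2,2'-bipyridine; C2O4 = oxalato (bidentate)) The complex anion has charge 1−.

diazidobis(2,2'-bipyridine)chromium(III) diaquadioxalatorhodate(III)

Both ions are complex: the cation is named first with the plain metal name, the anion second with the -ate form; each ion's ligands are alphabetised independently.
The complex anion is given as 1−; its ligand charges sum to -4, so Rh = +3.
A 1:1 salt means the cation carries the equal and opposite charge, 1+.
Cation: ligand charges sum to -2; for the ion to be 1+, Cr = +3.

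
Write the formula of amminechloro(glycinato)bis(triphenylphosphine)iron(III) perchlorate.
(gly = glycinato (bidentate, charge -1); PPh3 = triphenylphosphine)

Ligands: 1 ammine (NH3, neutral), 1 chloro (Cl, -1), 1 glycinato (gly, -1), 2 triphenylphosphine (PPh3, neutral). Ligand charge sum = -2.
Charge balance with perchlorate (-1) requires 1 complex ion per 1 perchlorate.

[FeCl(gly)(NH3)(PPh3)2]ClO4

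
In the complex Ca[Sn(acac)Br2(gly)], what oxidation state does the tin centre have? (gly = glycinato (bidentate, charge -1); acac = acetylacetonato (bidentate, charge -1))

1 calcium outside the brackets (+2 each) → the complex ion is 2−.
Ligand charges: 2×Br = -2; 1×gly = -1; 1×acac = -1; sum -4.
Sn + (-4) = 2− ⇒ Sn is +2.

+2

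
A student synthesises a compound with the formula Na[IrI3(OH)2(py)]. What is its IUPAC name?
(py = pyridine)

sodium dihydroxotriiodo(pyridine)iridate(IV)

The 1 sodium counter-ion carries a total charge of +1, so each complex ion is 1−.
Ligand charges: 1×pyridine (neutral), 3×iodo (-1 each), 2×hydroxo (-1 each); total -5. So Ir + (-5) = 1−, giving Ir = +4.
Ligands are named alphabetically: hydroxo before iodo before pyridine.
The complex ion is anionic, so iridium takes the -ate form iridate(IV).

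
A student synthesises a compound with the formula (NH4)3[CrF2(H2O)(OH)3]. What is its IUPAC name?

The 3 ammonium counter-ions carry a total charge of +3, so each complex ion is 3−.
Ligand charges: 1×aqua (neutral), 3×hydroxo (-1 each), 2×fluoro (-1 each); total -5. So Cr + (-5) = 3−, giving Cr = +2.
The complex ion is anionic, so chromium takes the -ate form chromate(II).

ammonium aquadifluorotrihydroxochromate(II)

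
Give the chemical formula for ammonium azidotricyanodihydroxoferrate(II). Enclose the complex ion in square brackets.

Ligands: 2 hydroxo (OH, -1), 3 cyano (CN, -1), 1 azido (N3, -1). Ligand charge sum = -6.
With Fe in oxidation state +2, the complex ion is [Fe...]^4−.
Charge balance with ammonium (+1) requires 1 complex ion per 4 ammonium.

(NH4)4[Fe(CN)3(N3)(OH)2]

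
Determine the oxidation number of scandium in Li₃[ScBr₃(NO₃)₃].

3 lithium outside the brackets (+1 each) → the complex ion is 3−.
Ligand charges: 3×NO3 = -3; 3×Br = -3; sum -6.
Sc + (-6) = 3− ⇒ Sc is +3.

+3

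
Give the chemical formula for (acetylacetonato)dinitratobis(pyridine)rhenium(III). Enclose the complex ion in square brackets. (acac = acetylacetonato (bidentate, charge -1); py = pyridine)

[Re(acac)(NO3)2(py)2]

Ligands: 1 acetylacetonato (acac, -1), 2 pyridine (py, neutral), 2 nitrato (NO3, -1). Ligand charge sum = -3.
With Re in oxidation state +3, the complex ion is [Re...].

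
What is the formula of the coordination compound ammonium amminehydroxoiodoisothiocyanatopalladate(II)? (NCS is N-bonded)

NH4[PdI(NCS)(NH3)(OH)]

Ligands: 1 hydroxo (OH, -1), 1 isothiocyanato (NCS, -1), 1 iodo (I, -1), 1 ammine (NH3, neutral). Ligand charge sum = -3.
Charge balance with ammonium (+1) requires 1 complex ion per 1 ammonium.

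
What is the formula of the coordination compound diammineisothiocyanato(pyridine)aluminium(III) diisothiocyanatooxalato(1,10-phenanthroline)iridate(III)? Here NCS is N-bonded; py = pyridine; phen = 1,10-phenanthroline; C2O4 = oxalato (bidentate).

[Al(NCS)(NH3)2(py)][Ir(C2O4)(NCS)2(phen)]2

Cation [Al…]: ligand charges -1, Al(III) ⇒ ion charge 2+.
Anion [Ir…]: ligand charges -4, Ir(III) ⇒ ion charge 1−.
One 2+ cation requires 2 of the 1− anion.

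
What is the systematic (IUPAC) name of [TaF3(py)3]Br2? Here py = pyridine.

trifluorotris(pyridine)tantalum(V) bromide

The 2 bromide counter-ions carry a total charge of -2, so each complex ion is 2+.
Ligand charges: 3×pyridine (neutral), 3×fluoro (-1 each); total -3. So Ta + (-3) = 2+, giving Ta = +5.
Ligands are named alphabetically: fluoro before pyridine.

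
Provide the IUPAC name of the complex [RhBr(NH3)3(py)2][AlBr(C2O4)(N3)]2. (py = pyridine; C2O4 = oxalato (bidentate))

Both ions are complex: the cation is named first with the plain metal name, the anion second with the -ate form; each ion's ligands are alphabetised independently.
Aluminium is always +3 in its complexes; the anion's ligand charges sum to -4, so the complex anion is 1−.
With 2 anions per cation, the cation must be 2×1 = 2+.
Cation: ligand charges sum to -1; for the ion to be 2+, Rh = +3.

triamminebromobis(pyridine)rhodium(III) azidobromooxalatoaluminate(III)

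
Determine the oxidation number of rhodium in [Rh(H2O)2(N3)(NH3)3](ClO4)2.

2 perchlorate outside the brackets (-1 each) → the complex ion is 2+.
Ligand charges: 1×N3 = -1; 2×H2O neutral; 3×NH3 neutral; sum -1.
Rh + (-1) = 2+ ⇒ Rh is +3.

+3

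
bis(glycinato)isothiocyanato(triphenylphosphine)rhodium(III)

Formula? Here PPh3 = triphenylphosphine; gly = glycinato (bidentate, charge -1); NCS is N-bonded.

[Rh(gly)2(NCS)(PPh3)]

Ligands: 1 triphenylphosphine (PPh3, neutral), 2 glycinato (gly, -1), 1 isothiocyanato (NCS, -1). Ligand charge sum = -3.
With Rh in oxidation state +3, the complex ion is [Rh...].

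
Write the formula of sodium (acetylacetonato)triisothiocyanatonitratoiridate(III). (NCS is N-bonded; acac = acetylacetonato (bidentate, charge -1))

Ligands: 3 isothiocyanato (NCS, -1), 1 nitrato (NO3, -1), 1 acetylacetonato (acac, -1). Ligand charge sum = -5.
With Ir in oxidation state +3, the complex ion is [Ir...]^2−.
Charge balance with sodium (+1) requires 1 complex ion per 2 sodium.

Na2[Ir(acac)(NCS)3(NO3)]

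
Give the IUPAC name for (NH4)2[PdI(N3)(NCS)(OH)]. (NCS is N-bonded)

The 2 ammonium counter-ions carry a total charge of +2, so each complex ion is 2−.
Ligand charges: 1×hydroxo (-1 each), 1×azido (-1 each), 1×isothiocyanato (-1 each), 1×iodo (-1 each); total -4. So Pd + (-4) = 2−, giving Pd = +2.
The complex ion is anionic, so palladium takes the -ate form palladate(II).

ammonium azidohydroxoiodoisothiocyanatopalladate(II)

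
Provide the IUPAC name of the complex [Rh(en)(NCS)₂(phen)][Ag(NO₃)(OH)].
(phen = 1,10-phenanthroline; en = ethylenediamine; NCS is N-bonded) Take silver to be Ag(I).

(ethylenediamine)diisothiocyanato(1,10-phenanthroline)rhodium(III) hydroxonitratoargentate(I)

Both ions are complex: the cation is named first with the plain metal name, the anion second with the -ate form; each ion's ligands are alphabetised independently.
Ag is given as +1; the anion's ligand charges sum to -2, so the complex anion is 1−.
A 1:1 salt means the cation carries the equal and opposite charge, 1+.
Cation: ligand charges sum to -2; for the ion to be 1+, Rh = +3.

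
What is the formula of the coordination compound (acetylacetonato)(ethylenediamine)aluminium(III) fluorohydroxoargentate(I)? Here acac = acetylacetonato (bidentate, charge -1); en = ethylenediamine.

Cation [Al…]: ligand charges -1, Al(III) ⇒ ion charge 2+.
Anion [Ag…]: ligand charges -2, Ag(I) ⇒ ion charge 1−.
One 2+ cation requires 2 of the 1− anion.

[Al(acac)(en)][AgF(OH)]2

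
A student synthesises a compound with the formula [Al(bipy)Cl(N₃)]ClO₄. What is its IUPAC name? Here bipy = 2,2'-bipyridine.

The 1 perchlorate counter-ion carries a total charge of -1, so each complex ion is 1+.
Ligand charges: 1×chloro (-1 each), 1×azido (-1 each), 1×2,2'-bipyridine (neutral); total -2. So Al + (-2) = 1+, giving Al = +3.
Ligands are named alphabetically: azido before bipyridine before chloro.

azido(2,2'-bipyridine)chloroaluminium(III) perchlorate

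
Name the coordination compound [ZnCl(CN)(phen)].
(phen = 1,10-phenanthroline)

There is no counter-ion, so the complex is neutral overall.
Ligand charges: 1×1,10-phenanthroline (neutral), 1×chloro (-1 each), 1×cyano (-1 each); total -2. So Zn + (-2) = 0, giving Zn = +2.
Ligands are named alphabetically: chloro before cyano before phenanthroline.

chlorocyano(1,10-phenanthroline)zinc(II)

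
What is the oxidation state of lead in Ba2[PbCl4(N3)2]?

2 barium outside the brackets (+2 each) → the complex ion is 4−.
Ligand charges: 4×Cl = -4; 2×N3 = -2; sum -6.
Pb + (-6) = 4− ⇒ Pb is +2.

+2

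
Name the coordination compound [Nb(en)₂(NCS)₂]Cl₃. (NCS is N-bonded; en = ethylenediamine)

The 3 chloride counter-ions carry a total charge of -3, so each complex ion is 3+.
Ligand charges: 2×isothiocyanato (-1 each), 2×ethylenediamine (neutral); total -2. So Nb + (-2) = 3+, giving Nb = +5.
Ligands are named alphabetically: ethylenediamine before isothiocyanato.

bis(ethylenediamine)diisothiocyanatoniobium(V) chloride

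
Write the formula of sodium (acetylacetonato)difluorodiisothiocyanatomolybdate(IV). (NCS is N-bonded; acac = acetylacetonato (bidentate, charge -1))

Na[Mo(acac)F2(NCS)2]

Ligands: 2 isothiocyanato (NCS, -1), 1 acetylacetonato (acac, -1), 2 fluoro (F, -1). Ligand charge sum = -5.
Charge balance with sodium (+1) requires 1 complex ion per 1 sodium.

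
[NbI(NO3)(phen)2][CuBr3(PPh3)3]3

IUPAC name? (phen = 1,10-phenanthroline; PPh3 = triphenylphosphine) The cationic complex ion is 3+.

iodonitratobis(1,10-phenanthroline)niobium(V) tribromotris(triphenylphosphine)cuprate(II)

Both ions are complex: the cation is named first with the plain metal name, the anion second with the -ate form; each ion's ligands are alphabetised independently.
The complex cation is given as 3+; its ligand charges sum to -2, so Nb = +5.
With 3 anions per cation, each anion must be 3/3 = 1−.
Anion: ligand charges sum to -3; for the ion to be 1−, Cu = +2.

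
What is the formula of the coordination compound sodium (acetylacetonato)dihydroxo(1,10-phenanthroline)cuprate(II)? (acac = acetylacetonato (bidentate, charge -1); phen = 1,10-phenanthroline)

Ligands: 2 hydroxo (OH, -1), 1 acetylacetonato (acac, -1), 1 1,10-phenanthroline (phen, neutral). Ligand charge sum = -3.
Charge balance with sodium (+1) requires 1 complex ion per 1 sodium.

Na[Cu(acac)(OH)2(phen)]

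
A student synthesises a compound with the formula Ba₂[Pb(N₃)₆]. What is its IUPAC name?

barium hexaazidoplumbate(II)

The 2 barium counter-ions carry a total charge of +4, so each complex ion is 4−.
Ligand charges: 6×azido (-1 each); total -6. So Pb + (-6) = 4−, giving Pb = +2.
The complex ion is anionic, so lead takes the -ate form plumbate(II).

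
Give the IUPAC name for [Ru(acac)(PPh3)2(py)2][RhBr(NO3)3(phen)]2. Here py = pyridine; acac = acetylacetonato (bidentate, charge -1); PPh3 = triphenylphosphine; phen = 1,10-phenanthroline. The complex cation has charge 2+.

(acetylacetonato)bis(pyridine)bis(triphenylphosphine)ruthenium(III) bromotrinitrato(1,10-phenanthroline)rhodate(III)

Both ions are complex: the cation is named first with the plain metal name, the anion second with the -ate form; each ion's ligands are alphabetised independently.
The complex cation is given as 2+; its ligand charges sum to -1, so Ru = +3.
With 2 anions per cation, each anion must be 2/2 = 1−.
Anion: ligand charges sum to -4; for the ion to be 1−, Rh = +3.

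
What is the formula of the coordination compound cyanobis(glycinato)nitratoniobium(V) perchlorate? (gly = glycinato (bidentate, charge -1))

[Nb(CN)(gly)2(NO3)]ClO4

Ligands: 2 glycinato (gly, -1), 1 cyano (CN, -1), 1 nitrato (NO3, -1). Ligand charge sum = -4.
With Nb in oxidation state +5, the complex ion is [Nb...]^1+.
Charge balance with perchlorate (-1) requires 1 complex ion per 1 perchlorate.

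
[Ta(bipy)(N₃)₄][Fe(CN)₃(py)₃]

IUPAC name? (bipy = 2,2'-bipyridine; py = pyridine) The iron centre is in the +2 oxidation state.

tetraazido(2,2'-bipyridine)tantalum(V) tricyanotris(pyridine)ferrate(II)

Both ions are complex: the cation is named first with the plain metal name, the anion second with the -ate form; each ion's ligands are alphabetised independently.
Fe is given as +2; the anion's ligand charges sum to -3, so the complex anion is 1−.
A 1:1 salt means the cation carries the equal and opposite charge, 1+.
Cation: ligand charges sum to -4; for the ion to be 1+, Ta = +5.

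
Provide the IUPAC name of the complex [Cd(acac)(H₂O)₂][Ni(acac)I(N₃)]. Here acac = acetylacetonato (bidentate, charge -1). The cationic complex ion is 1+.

The complex cation is given as 1+; its ligand charges sum to -1, so Cd = +2.
A 1:1 salt means the anion carries the equal and opposite charge, 1−.
Anion: ligand charges sum to -3; for the ion to be 1−, Ni = +2.

(acetylacetonato)diaquacadmium(II) (acetylacetonato)azidoiodonickelate(II)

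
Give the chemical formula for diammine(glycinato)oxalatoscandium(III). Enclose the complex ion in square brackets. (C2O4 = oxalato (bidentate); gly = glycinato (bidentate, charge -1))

[Sc(C2O4)(gly)(NH3)2]

Ligands: 1 oxalato (C2O4, -2), 1 glycinato (gly, -1), 2 ammine (NH3, neutral). Ligand charge sum = -3.
With Sc in oxidation state +3, the complex ion is [Sc...].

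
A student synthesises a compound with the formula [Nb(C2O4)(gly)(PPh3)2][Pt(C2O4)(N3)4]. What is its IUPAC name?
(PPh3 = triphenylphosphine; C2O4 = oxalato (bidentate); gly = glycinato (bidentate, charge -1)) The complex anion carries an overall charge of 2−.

Both ions are complex: the cation is named first with the plain metal name, the anion second with the -ate form; each ion's ligands are alphabetised independently.
The complex anion is given as 2−; its ligand charges sum to -6, so Pt = +4.
A 1:1 salt means the cation carries the equal and opposite charge, 2+.
Cation: ligand charges sum to -3; for the ion to be 2+, Nb = +5.

(glycinato)oxalatobis(triphenylphosphine)niobium(V) tetraazidooxalatoplatinate(IV)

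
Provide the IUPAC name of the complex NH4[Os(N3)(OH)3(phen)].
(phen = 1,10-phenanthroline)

ammonium azidotrihydroxo(1,10-phenanthroline)osmate(III)

The 1 ammonium counter-ion carries a total charge of +1, so each complex ion is 1−.
Ligand charges: 3×hydroxo (-1 each), 1×1,10-phenanthroline (neutral), 1×azido (-1 each); total -4. So Os + (-4) = 1−, giving Os = +3.
Ligands are named alphabetically: azido before hydroxo before phenanthroline.
The complex ion is anionic, so osmium takes the -ate form osmate(III).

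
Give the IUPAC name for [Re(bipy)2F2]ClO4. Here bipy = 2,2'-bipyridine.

The 1 perchlorate counter-ion carries a total charge of -1, so each complex ion is 1+.
Ligand charges: 2×fluoro (-1 each), 2×2,2'-bipyridine (neutral); total -2. So Re + (-2) = 1+, giving Re = +3.
Ligands are named alphabetically: bipyridine before fluoro.

bis(2,2'-bipyridine)difluororhenium(III) perchlorate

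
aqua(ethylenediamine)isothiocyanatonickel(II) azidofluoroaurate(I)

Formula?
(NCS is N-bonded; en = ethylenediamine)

Cation [Ni…]: ligand charges -1, Ni(II) ⇒ ion charge 1+.
Anion [Au…]: ligand charges -2, Au(I) ⇒ ion charge 1−.

[Ni(en)(H2O)(NCS)][AuF(N3)]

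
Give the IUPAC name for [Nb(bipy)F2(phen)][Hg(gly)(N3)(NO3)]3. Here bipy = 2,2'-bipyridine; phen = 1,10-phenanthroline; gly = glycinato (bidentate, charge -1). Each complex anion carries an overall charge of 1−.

(2,2'-bipyridine)difluoro(1,10-phenanthroline)niobium(V) azido(glycinato)nitratomercurate(II)

The complex anion is given as 1−; its ligand charges sum to -3, so Hg = +2.
With 3 anions per cation, the cation must be 3×1 = 3+.
Cation: ligand charges sum to -2; for the ion to be 3+, Nb = +5.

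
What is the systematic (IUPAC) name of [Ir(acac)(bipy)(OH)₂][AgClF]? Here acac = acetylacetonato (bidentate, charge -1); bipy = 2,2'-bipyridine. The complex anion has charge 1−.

The complex anion is given as 1−; its ligand charges sum to -2, so Ag = +1.
A 1:1 salt means the cation carries the equal and opposite charge, 1+.
Cation: ligand charges sum to -3; for the ion to be 1+, Ir = +4.

(acetylacetonato)(2,2'-bipyridine)dihydroxoiridium(IV) chlorofluoroargentate(I)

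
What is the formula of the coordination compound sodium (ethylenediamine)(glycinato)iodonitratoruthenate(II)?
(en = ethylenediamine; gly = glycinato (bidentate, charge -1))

Na[Ru(en)(gly)I(NO3)]

Ligands: 1 ethylenediamine (en, neutral), 1 nitrato (NO3, -1), 1 iodo (I, -1), 1 glycinato (gly, -1). Ligand charge sum = -3.
Charge balance with sodium (+1) requires 1 complex ion per 1 sodium.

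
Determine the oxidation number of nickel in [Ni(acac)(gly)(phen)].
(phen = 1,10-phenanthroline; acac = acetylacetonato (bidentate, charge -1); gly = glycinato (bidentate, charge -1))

No counter-ion: the bracketed complex is neutral.
Ligand charges: 1×phen neutral; 1×acac = -1; 1×gly = -1; sum -2.
Ni + (-2) = 0 ⇒ Ni is +2.

+2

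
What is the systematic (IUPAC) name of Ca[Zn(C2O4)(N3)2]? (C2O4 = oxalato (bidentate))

The 1 calcium counter-ion carries a total charge of +2, so each complex ion is 2−.
Ligand charges: 1×oxalato (-2 each), 2×azido (-1 each); total -4. So Zn + (-4) = 2−, giving Zn = +2.
Ligands are named alphabetically: azido before oxalato.
The complex ion is anionic, so zinc takes the -ate form zincate(II).

calcium diazidooxalatozincate(II)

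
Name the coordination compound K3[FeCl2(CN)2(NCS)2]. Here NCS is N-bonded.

potassium dichlorodicyanodiisothiocyanatoferrate(III)

The 3 potassium counter-ions carry a total charge of +3, so each complex ion is 3−.
Ligand charges: 2×chloro (-1 each), 2×isothiocyanato (-1 each), 2×cyano (-1 each); total -6. So Fe + (-6) = 3−, giving Fe = +3.
The complex ion is anionic, so iron takes the -ate form ferrate(III).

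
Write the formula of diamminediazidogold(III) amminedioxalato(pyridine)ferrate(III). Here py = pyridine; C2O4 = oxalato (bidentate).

[Au(N3)2(NH3)2][Fe(C2O4)2(NH3)(py)]

Cation [Au…]: ligand charges -2, Au(III) ⇒ ion charge 1+.
Anion [Fe…]: ligand charges -4, Fe(III) ⇒ ion charge 1−.
One 1+ cation balances one 1− anion.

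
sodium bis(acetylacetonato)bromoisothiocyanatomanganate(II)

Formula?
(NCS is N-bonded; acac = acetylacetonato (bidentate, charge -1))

Na2[Mn(acac)2Br(NCS)]

Ligands: 1 bromo (Br, -1), 1 isothiocyanato (NCS, -1), 2 acetylacetonato (acac, -1). Ligand charge sum = -4.
With Mn in oxidation state +2, the complex ion is [Mn...]^2−.
Charge balance with sodium (+1) requires 1 complex ion per 2 sodium.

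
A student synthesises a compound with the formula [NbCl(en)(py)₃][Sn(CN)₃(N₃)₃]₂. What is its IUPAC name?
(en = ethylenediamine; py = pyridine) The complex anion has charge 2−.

The complex anion is given as 2−; its ligand charges sum to -6, so Sn = +4.
With 2 anions per cation, the cation must be 2×2 = 4+.
Cation: ligand charges sum to -1; for the ion to be 4+, Nb = +5.

chloro(ethylenediamine)tris(pyridine)niobium(V) triazidotricyanostannate(IV)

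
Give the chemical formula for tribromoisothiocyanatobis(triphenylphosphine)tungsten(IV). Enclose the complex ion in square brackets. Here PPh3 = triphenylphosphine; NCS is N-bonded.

[WBr3(NCS)(PPh3)2]

Ligands: 2 triphenylphosphine (PPh3, neutral), 3 bromo (Br, -1), 1 isothiocyanato (NCS, -1). Ligand charge sum = -4.
With W in oxidation state +4, the complex ion is [W...].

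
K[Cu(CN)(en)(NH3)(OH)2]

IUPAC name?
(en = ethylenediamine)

The 1 potassium counter-ion carries a total charge of +1, so each complex ion is 1−.
Ligand charges: 1×ammine (neutral), 1×cyano (-1 each), 1×ethylenediamine (neutral), 2×hydroxo (-1 each); total -3. So Cu + (-3) = 1−, giving Cu = +2.
Ligands are named alphabetically: ammine before cyano before ethylenediamine before hydroxo.
The complex ion is anionic, so copper takes the -ate form cuprate(II).

potassium amminecyano(ethylenediamine)dihydroxocuprate(II)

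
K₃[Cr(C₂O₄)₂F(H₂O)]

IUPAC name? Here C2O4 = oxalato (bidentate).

The 3 potassium counter-ions carry a total charge of +3, so each complex ion is 3−.
Ligand charges: 1×aqua (neutral), 2×oxalato (-2 each), 1×fluoro (-1 each); total -5. So Cr + (-5) = 3−, giving Cr = +2.
Ligands are named alphabetically: aqua before fluoro before oxalato.
The complex ion is anionic, so chromium takes the -ate form chromate(II).

potassium aquafluorodioxalatochromate(II)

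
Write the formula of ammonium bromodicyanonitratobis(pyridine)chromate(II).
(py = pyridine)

(NH4)2[CrBr(CN)2(NO3)(py)2]

Ligands: 1 bromo (Br, -1), 2 cyano (CN, -1), 2 pyridine (py, neutral), 1 nitrato (NO3, -1). Ligand charge sum = -4.
With Cr in oxidation state +2, the complex ion is [Cr...]^2−.
Charge balance with ammonium (+1) requires 1 complex ion per 2 ammonium.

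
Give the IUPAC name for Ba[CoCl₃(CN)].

The 1 barium counter-ion carries a total charge of +2, so each complex ion is 2−.
Ligand charges: 3×chloro (-1 each), 1×cyano (-1 each); total -4. So Co + (-4) = 2−, giving Co = +2.
The complex ion is anionic, so cobalt takes the -ate form cobaltate(II).

barium trichlorocyanocobaltate(II)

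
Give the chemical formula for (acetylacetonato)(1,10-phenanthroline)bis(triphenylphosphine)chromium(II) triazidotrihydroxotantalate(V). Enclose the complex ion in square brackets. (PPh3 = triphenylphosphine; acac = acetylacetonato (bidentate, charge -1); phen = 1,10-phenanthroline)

[Cr(acac)(phen)(PPh3)2][Ta(N3)3(OH)3]

Cation [Cr…]: ligand charges -1, Cr(II) ⇒ ion charge 1+.
Anion [Ta…]: ligand charges -6, Ta(V) ⇒ ion charge 1−.
One 1+ cation balances one 1− anion.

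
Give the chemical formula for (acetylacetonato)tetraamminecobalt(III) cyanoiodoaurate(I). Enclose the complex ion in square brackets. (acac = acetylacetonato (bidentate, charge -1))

[Co(acac)(NH3)4][Au(CN)I]2

Cation [Co…]: ligand charges -1, Co(III) ⇒ ion charge 2+.
Anion [Au…]: ligand charges -2, Au(I) ⇒ ion charge 1−.
One 2+ cation requires 2 of the 1− anion.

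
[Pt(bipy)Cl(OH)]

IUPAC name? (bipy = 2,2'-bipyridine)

There is no counter-ion, so the complex is neutral overall.
Ligand charges: 1×chloro (-1 each), 1×hydroxo (-1 each), 1×2,2'-bipyridine (neutral); total -2. So Pt + (-2) = 0, giving Pt = +2.
Ligands are named alphabetically: bipyridine before chloro before hydroxo.

(2,2'-bipyridine)chlorohydroxoplatinum(II)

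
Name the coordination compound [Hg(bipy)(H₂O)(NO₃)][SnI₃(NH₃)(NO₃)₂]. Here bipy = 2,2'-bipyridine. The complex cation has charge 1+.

aqua(2,2'-bipyridine)nitratomercury(II) amminetriiododinitratostannate(IV)

Both ions are complex: the cation is named first with the plain metal name, the anion second with the -ate form; each ion's ligands are alphabetised independently.
The complex cation is given as 1+; its ligand charges sum to -1, so Hg = +2.
A 1:1 salt means the anion carries the equal and opposite charge, 1−.
Anion: ligand charges sum to -5; for the ion to be 1−, Sn = +4.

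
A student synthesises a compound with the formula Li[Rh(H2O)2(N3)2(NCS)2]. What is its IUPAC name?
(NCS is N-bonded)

lithium diaquadiazidodiisothiocyanatorhodate(III)

The 1 lithium counter-ion carries a total charge of +1, so each complex ion is 1−.
Ligand charges: 2×isothiocyanato (-1 each), 2×aqua (neutral), 2×azido (-1 each); total -4. So Rh + (-4) = 1−, giving Rh = +3.
The complex ion is anionic, so rhodium takes the -ate form rhodate(III).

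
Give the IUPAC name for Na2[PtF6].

The 2 sodium counter-ions carry a total charge of +2, so each complex ion is 2−.
Ligand charges: 6×fluoro (-1 each); total -6. So Pt + (-6) = 2−, giving Pt = +4.
The complex ion is anionic, so platinum takes the -ate form platinate(IV).

sodium hexafluoroplatinate(IV)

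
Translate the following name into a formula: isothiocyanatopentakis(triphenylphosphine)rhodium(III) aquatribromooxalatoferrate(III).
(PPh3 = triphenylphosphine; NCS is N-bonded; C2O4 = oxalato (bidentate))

[Rh(NCS)(PPh3)5][FeBr3(C2O4)(H2O)]

Cation [Rh…]: ligand charges -1, Rh(III) ⇒ ion charge 2+.
Anion [Fe…]: ligand charges -5, Fe(III) ⇒ ion charge 2−.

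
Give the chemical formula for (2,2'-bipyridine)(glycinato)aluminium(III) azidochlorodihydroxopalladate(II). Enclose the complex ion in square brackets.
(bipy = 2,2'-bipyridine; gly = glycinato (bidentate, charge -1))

[Al(bipy)(gly)][PdCl(N3)(OH)2]

Cation [Al…]: ligand charges -1, Al(III) ⇒ ion charge 2+.
Anion [Pd…]: ligand charges -4, Pd(II) ⇒ ion charge 2−.
One 2+ cation balances one 2− anion.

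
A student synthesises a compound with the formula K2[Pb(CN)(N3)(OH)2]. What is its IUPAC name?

potassium azidocyanodihydroxoplumbate(II)

The 2 potassium counter-ions carry a total charge of +2, so each complex ion is 2−.
Ligand charges: 2×hydroxo (-1 each), 1×azido (-1 each), 1×cyano (-1 each); total -4. So Pb + (-4) = 2−, giving Pb = +2.
Ligands are named alphabetically: azido before cyano before hydroxo.
The complex ion is anionic, so lead takes the -ate form plumbate(II).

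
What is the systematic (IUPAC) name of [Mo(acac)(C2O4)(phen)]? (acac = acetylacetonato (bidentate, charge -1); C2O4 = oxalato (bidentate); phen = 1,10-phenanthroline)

There is no counter-ion, so the complex is neutral overall.
Ligand charges: 1×acetylacetonato (-1 each), 1×oxalato (-2 each), 1×1,10-phenanthroline (neutral); total -3. So Mo + (-3) = 0, giving Mo = +3.
Ligands are named alphabetically: acetylacetonato before oxalato before phenanthroline.

(acetylacetonato)oxalato(1,10-phenanthroline)molybdenum(III)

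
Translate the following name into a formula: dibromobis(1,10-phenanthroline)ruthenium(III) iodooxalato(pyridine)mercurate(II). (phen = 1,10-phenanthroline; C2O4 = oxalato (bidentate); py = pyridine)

[RuBr2(phen)2][Hg(C2O4)I(py)]

Cation [Ru…]: ligand charges -2, Ru(III) ⇒ ion charge 1+.
Anion [Hg…]: ligand charges -3, Hg(II) ⇒ ion charge 1−.
One 1+ cation balances one 1− anion.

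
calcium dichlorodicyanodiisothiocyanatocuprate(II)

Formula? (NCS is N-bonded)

Ca2[CuCl2(CN)2(NCS)2]

Ligands: 2 chloro (Cl, -1), 2 cyano (CN, -1), 2 isothiocyanato (NCS, -1). Ligand charge sum = -6.
With Cu in oxidation state +2, the complex ion is [Cu...]^4−.
Charge balance with calcium (+2) requires 1 complex ion per 2 calcium.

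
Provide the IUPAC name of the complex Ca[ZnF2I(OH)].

The 1 calcium counter-ion carries a total charge of +2, so each complex ion is 2−.
Ligand charges: 1×iodo (-1 each), 1×hydroxo (-1 each), 2×fluoro (-1 each); total -4. So Zn + (-4) = 2−, giving Zn = +2.
Ligands are named alphabetically: fluoro before hydroxo before iodo.
The complex ion is anionic, so zinc takes the -ate form zincate(II).

calcium difluorohydroxoiodozincate(II)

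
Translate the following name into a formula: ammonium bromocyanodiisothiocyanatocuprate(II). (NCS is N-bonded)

(NH4)2[CuBr(CN)(NCS)2]

Ligands: 1 bromo (Br, -1), 1 cyano (CN, -1), 2 isothiocyanato (NCS, -1). Ligand charge sum = -4.
Charge balance with ammonium (+1) requires 1 complex ion per 2 ammonium.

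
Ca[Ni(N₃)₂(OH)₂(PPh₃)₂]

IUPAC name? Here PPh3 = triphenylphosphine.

The 1 calcium counter-ion carries a total charge of +2, so each complex ion is 2−.
Ligand charges: 2×triphenylphosphine (neutral), 2×hydroxo (-1 each), 2×azido (-1 each); total -4. So Ni + (-4) = 2−, giving Ni = +2.
Ligands are named alphabetically: azido before hydroxo before triphenylphosphine.
The complex ion is anionic, so nickel takes the -ate form nickelate(II).

calcium diazidodihydroxobis(triphenylphosphine)nickelate(II)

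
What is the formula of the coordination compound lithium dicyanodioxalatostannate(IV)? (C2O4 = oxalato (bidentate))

Ligands: 2 oxalato (C2O4, -2), 2 cyano (CN, -1). Ligand charge sum = -6.
Charge balance with lithium (+1) requires 1 complex ion per 2 lithium.

Li2[Sn(C2O4)2(CN)2]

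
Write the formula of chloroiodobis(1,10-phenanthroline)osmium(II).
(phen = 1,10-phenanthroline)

Ligands: 2 1,10-phenanthroline (phen, neutral), 1 iodo (I, -1), 1 chloro (Cl, -1). Ligand charge sum = -2.
With Os in oxidation state +2, the complex ion is [Os...].

[OsClI(phen)2]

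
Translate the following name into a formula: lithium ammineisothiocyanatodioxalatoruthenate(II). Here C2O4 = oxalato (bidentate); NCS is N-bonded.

Li3[Ru(C2O4)2(NCS)(NH3)]

Ligands: 2 oxalato (C2O4, -2), 1 ammine (NH3, neutral), 1 isothiocyanato (NCS, -1). Ligand charge sum = -5.
With Ru in oxidation state +2, the complex ion is [Ru...]^3−.
Charge balance with lithium (+1) requires 1 complex ion per 3 lithium.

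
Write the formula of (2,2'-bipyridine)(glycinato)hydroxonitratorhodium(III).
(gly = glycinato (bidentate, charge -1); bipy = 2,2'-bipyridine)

[Rh(bipy)(gly)(NO3)(OH)]

Ligands: 1 glycinato (gly, -1), 1 hydroxo (OH, -1), 1 nitrato (NO3, -1), 1 2,2'-bipyridine (bipy, neutral). Ligand charge sum = -3.
With Rh in oxidation state +3, the complex ion is [Rh...].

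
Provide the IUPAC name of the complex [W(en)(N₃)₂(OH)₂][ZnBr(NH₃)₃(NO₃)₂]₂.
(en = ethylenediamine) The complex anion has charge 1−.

The complex anion is given as 1−; its ligand charges sum to -3, so Zn = +2.
With 2 anions per cation, the cation must be 2×1 = 2+.
Cation: ligand charges sum to -4; for the ion to be 2+, W = +6.

diazido(ethylenediamine)dihydroxotungsten(VI) triamminebromodinitratozincate(II)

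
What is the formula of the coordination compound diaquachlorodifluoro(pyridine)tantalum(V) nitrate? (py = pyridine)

Ligands: 2 aqua (H2O, neutral), 2 fluoro (F, -1), 1 chloro (Cl, -1), 1 pyridine (py, neutral). Ligand charge sum = -3.
With Ta in oxidation state +5, the complex ion is [Ta...]^2+.
Charge balance with nitrate (-1) requires 1 complex ion per 2 nitrate.

[TaClF2(H2O)2(py)](NO3)2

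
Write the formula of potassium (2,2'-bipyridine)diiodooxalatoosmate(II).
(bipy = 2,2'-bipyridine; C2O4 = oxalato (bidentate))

Ligands: 2 iodo (I, -1), 1 2,2'-bipyridine (bipy, neutral), 1 oxalato (C2O4, -2). Ligand charge sum = -4.
With Os in oxidation state +2, the complex ion is [Os...]^2−.
Charge balance with potassium (+1) requires 1 complex ion per 2 potassium.

K2[Os(bipy)(C2O4)I2]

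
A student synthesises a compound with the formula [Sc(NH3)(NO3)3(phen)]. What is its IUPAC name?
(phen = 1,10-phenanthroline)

amminetrinitrato(1,10-phenanthroline)scandium(III)

There is no counter-ion, so the complex is neutral overall.
Ligand charges: 1×ammine (neutral), 3×nitrato (-1 each), 1×1,10-phenanthroline (neutral); total -3. So Sc + (-3) = 0, giving Sc = +3.
Ligands are named alphabetically: ammine before nitrato before phenanthroline.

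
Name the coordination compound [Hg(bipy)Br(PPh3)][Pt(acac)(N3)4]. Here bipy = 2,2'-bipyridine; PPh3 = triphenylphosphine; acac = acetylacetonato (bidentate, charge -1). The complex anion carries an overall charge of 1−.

Both ions are complex: the cation is named first with the plain metal name, the anion second with the -ate form; each ion's ligands are alphabetised independently.
The complex anion is given as 1−; its ligand charges sum to -5, so Pt = +4.
A 1:1 salt means the cation carries the equal and opposite charge, 1+.
Cation: ligand charges sum to -1; for the ion to be 1+, Hg = +2.

(2,2'-bipyridine)bromo(triphenylphosphine)mercury(II) (acetylacetonato)tetraazidoplatinate(IV)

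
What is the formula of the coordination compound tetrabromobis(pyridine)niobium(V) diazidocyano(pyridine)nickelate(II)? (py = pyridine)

Cation [Nb…]: ligand charges -4, Nb(V) ⇒ ion charge 1+.
Anion [Ni…]: ligand charges -3, Ni(II) ⇒ ion charge 1−.
One 1+ cation balances one 1− anion.

[NbBr4(py)2][Ni(CN)(N3)2(py)]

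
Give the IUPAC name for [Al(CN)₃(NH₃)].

There is no counter-ion, so the complex is neutral overall.
Ligand charges: 3×cyano (-1 each), 1×ammine (neutral); total -3. So Al + (-3) = 0, giving Al = +3.
Ligands are named alphabetically: ammine before cyano.

amminetricyanoaluminium(III)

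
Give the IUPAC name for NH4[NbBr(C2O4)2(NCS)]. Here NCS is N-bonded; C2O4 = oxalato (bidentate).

The 1 ammonium counter-ion carries a total charge of +1, so each complex ion is 1−.
Ligand charges: 1×bromo (-1 each), 1×isothiocyanato (-1 each), 2×oxalato (-2 each); total -6. So Nb + (-6) = 1−, giving Nb = +5.
The complex ion is anionic, so niobium takes the -ate form niobate(V).

ammonium bromoisothiocyanatodioxalatoniobate(V)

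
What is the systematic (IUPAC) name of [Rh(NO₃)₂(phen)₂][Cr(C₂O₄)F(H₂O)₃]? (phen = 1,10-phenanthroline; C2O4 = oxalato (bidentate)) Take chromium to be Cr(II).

dinitratobis(1,10-phenanthroline)rhodium(III) triaquafluorooxalatochromate(II)

Cr is given as +2; the anion's ligand charges sum to -3, so the complex anion is 1−.
A 1:1 salt means the cation carries the equal and opposite charge, 1+.
Cation: ligand charges sum to -2; for the ion to be 1+, Rh = +3.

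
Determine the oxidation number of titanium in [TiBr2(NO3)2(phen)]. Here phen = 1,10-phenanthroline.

No counter-ion: the bracketed complex is neutral.
Ligand charges: 2×NO3 = -2; 2×Br = -2; 1×phen neutral; sum -4.
Ti + (-4) = 0 ⇒ Ti is +4.

+4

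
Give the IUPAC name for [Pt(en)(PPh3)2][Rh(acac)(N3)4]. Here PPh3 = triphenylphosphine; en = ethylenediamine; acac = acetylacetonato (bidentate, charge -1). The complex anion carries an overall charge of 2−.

(ethylenediamine)bis(triphenylphosphine)platinum(II) (acetylacetonato)tetraazidorhodate(III)

Both ions are complex: the cation is named first with the plain metal name, the anion second with the -ate form; each ion's ligands are alphabetised independently.
The complex anion is given as 2−; its ligand charges sum to -5, so Rh = +3.
A 1:1 salt means the cation carries the equal and opposite charge, 2+.
Cation: ligand charges sum to 0; for the ion to be 2+, Pt = +2.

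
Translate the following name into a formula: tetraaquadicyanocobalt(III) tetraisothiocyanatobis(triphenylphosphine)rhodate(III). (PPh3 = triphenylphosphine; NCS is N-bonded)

[Co(CN)2(H2O)4][Rh(NCS)4(PPh3)2]

Cation [Co…]: ligand charges -2, Co(III) ⇒ ion charge 1+.
Anion [Rh…]: ligand charges -4, Rh(III) ⇒ ion charge 1−.
One 1+ cation balances one 1− anion.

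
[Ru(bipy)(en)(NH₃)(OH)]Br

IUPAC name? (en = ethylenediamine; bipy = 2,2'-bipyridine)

The 1 bromide counter-ion carries a total charge of -1, so each complex ion is 1+.
Ligand charges: 1×hydroxo (-1 each), 1×ethylenediamine (neutral), 1×ammine (neutral), 1×2,2'-bipyridine (neutral); total -1. So Ru + (-1) = 1+, giving Ru = +2.
Ligands are named alphabetically: ammine before bipyridine before ethylenediamine before hydroxo.

ammine(2,2'-bipyridine)(ethylenediamine)hydroxoruthenium(II) bromide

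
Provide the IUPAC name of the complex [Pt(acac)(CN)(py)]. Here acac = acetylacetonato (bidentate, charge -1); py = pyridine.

(acetylacetonato)cyano(pyridine)platinum(II)

There is no counter-ion, so the complex is neutral overall.
Ligand charges: 1×acetylacetonato (-1 each), 1×cyano (-1 each), 1×pyridine (neutral); total -2. So Pt + (-2) = 0, giving Pt = +2.
Ligands are named alphabetically: acetylacetonato before cyano before pyridine.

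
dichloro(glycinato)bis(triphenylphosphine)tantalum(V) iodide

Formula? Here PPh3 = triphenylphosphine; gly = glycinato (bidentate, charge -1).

Ligands: 2 triphenylphosphine (PPh3, neutral), 2 chloro (Cl, -1), 1 glycinato (gly, -1). Ligand charge sum = -3.
Charge balance with iodide (-1) requires 1 complex ion per 2 iodide.

[TaCl2(gly)(PPh3)2]I2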